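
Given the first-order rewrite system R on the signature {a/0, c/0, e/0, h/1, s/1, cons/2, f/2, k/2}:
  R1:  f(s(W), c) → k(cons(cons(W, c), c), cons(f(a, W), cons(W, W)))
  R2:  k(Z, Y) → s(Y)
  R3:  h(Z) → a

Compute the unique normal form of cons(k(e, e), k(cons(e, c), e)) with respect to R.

1. cons(k(e, e), k(cons(e, c), e))  →  cons(s(e), k(cons(e, c), e))   [R2 at 1]
2. cons(s(e), k(cons(e, c), e))  →  cons(s(e), s(e))   [R2 at 2]

cons(s(e), s(e))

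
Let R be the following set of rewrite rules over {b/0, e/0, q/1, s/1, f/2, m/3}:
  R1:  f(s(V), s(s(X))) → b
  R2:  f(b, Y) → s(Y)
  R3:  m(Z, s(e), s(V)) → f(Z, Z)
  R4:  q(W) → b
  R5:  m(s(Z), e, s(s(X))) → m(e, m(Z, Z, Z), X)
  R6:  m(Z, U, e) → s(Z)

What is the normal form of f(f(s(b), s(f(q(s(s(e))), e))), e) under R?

1. f(f(s(b), s(f(q(s(s(e))), e))), e)  →  f(f(s(b), s(f(b, e))), e)   [R4 at 1.2.1.1]
2. f(f(s(b), s(f(b, e))), e)  →  f(f(s(b), s(s(e))), e)   [R2 at 1.2.1]
3. f(f(s(b), s(s(e))), e)  →  f(b, e)   [R1 at 1]
4. f(b, e)  →  s(e)   [R2 at ε]

s(e)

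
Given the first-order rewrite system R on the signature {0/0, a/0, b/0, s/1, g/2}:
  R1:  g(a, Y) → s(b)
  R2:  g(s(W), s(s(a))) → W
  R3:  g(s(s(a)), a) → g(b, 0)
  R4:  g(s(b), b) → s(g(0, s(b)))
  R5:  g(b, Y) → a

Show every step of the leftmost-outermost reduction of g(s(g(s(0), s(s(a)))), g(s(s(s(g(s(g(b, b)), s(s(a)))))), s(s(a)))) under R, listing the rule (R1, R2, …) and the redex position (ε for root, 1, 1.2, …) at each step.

0

1. g(s(g(s(0), s(s(a)))), g(s(s(s(g(s(g(b, b)), s(s(a)))))), s(s(a))))  →  g(s(0), g(s(s(s(g(s(g(b, b)), s(s(a)))))), s(s(a))))   [R2 at 1.1]
2. g(s(0), g(s(s(s(g(s(g(b, b)), s(s(a)))))), s(s(a))))  →  g(s(0), s(s(g(s(g(b, b)), s(s(a))))))   [R2 at 2]
3. g(s(0), s(s(g(s(g(b, b)), s(s(a))))))  →  g(s(0), s(s(g(b, b))))   [R2 at 2.1.1]
4. g(s(0), s(s(g(b, b))))  →  g(s(0), s(s(a)))   [R5 at 2.1.1]
5. g(s(0), s(s(a)))  →  0   [R2 at ε]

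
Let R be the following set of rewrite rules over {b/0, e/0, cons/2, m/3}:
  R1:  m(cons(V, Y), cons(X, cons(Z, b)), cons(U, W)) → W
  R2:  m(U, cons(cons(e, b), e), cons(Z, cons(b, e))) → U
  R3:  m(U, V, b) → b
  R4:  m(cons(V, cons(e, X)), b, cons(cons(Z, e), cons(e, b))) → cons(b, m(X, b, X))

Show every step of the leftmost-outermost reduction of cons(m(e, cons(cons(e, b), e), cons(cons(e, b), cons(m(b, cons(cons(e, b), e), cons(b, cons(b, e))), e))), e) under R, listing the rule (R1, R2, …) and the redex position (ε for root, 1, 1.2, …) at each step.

cons(e, e)

1. cons(m(e, cons(cons(e, b), e), cons(cons(e, b), cons(m(b, cons(cons(e, b), e), cons(b, cons(b, e))), e))), e)  →  cons(m(e, cons(cons(e, b), e), cons(cons(e, b), cons(b, e))), e)   [R2 at 1.3.2.1]
2. cons(m(e, cons(cons(e, b), e), cons(cons(e, b), cons(b, e))), e)  →  cons(e, e)   [R2 at 1]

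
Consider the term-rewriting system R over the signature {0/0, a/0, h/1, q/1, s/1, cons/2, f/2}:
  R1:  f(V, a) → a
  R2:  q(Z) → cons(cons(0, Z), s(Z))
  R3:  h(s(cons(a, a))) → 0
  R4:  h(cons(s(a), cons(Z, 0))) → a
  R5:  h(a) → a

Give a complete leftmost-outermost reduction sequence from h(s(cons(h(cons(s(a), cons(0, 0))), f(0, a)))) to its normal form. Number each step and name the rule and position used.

1. h(s(cons(h(cons(s(a), cons(0, 0))), f(0, a))))  →  h(s(cons(a, f(0, a))))   [R4 at 1.1.1]
2. h(s(cons(a, f(0, a))))  →  h(s(cons(a, a)))   [R1 at 1.1.2]
3. h(s(cons(a, a)))  →  0   [R3 at ε]

0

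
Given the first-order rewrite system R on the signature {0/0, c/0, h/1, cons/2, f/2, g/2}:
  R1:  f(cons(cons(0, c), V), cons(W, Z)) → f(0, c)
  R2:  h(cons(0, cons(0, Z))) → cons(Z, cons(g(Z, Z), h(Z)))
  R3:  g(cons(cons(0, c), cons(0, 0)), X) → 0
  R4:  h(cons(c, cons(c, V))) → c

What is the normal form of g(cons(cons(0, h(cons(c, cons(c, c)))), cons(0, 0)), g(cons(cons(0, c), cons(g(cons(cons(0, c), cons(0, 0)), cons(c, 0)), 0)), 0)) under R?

1. g(cons(cons(0, h(cons(c, cons(c, c)))), cons(0, 0)), g(cons(cons(0, c), cons(g(cons(cons(0, c), cons(0, 0)), cons(c, 0)), 0)), 0))  →  g(cons(cons(0, c), cons(0, 0)), g(cons(cons(0, c), cons(g(cons(cons(0, c), cons(0, 0)), cons(c, 0)), 0)), 0))   [R4 at 1.1.2]
2. g(cons(cons(0, c), cons(0, 0)), g(cons(cons(0, c), cons(g(cons(cons(0, c), cons(0, 0)), cons(c, 0)), 0)), 0))  →  0   [R3 at ε]

0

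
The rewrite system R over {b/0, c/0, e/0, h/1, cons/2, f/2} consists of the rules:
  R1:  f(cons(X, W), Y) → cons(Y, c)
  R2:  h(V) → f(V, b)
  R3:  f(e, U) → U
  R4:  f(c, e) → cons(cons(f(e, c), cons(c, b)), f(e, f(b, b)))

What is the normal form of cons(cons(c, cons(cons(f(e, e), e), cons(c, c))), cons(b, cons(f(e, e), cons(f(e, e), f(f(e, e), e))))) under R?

cons(cons(c, cons(cons(e, e), cons(c, c))), cons(b, cons(e, cons(e, e))))

1. cons(cons(c, cons(cons(f(e, e), e), cons(c, c))), cons(b, cons(f(e, e), cons(f(e, e), f(f(e, e), e)))))  →  cons(cons(c, cons(cons(e, e), cons(c, c))), cons(b, cons(f(e, e), cons(f(e, e), f(f(e, e), e)))))   [R3 at 1.2.1.1]
2. cons(cons(c, cons(cons(e, e), cons(c, c))), cons(b, cons(f(e, e), cons(f(e, e), f(f(e, e), e)))))  →  cons(cons(c, cons(cons(e, e), cons(c, c))), cons(b, cons(e, cons(f(e, e), f(f(e, e), e)))))   [R3 at 2.2.1]
3. cons(cons(c, cons(cons(e, e), cons(c, c))), cons(b, cons(e, cons(f(e, e), f(f(e, e), e)))))  →  cons(cons(c, cons(cons(e, e), cons(c, c))), cons(b, cons(e, cons(e, f(f(e, e), e)))))   [R3 at 2.2.2.1]
4. cons(cons(c, cons(cons(e, e), cons(c, c))), cons(b, cons(e, cons(e, f(f(e, e), e)))))  →  cons(cons(c, cons(cons(e, e), cons(c, c))), cons(b, cons(e, cons(e, f(e, e)))))   [R3 at 2.2.2.2.1]
5. cons(cons(c, cons(cons(e, e), cons(c, c))), cons(b, cons(e, cons(e, f(e, e)))))  →  cons(cons(c, cons(cons(e, e), cons(c, c))), cons(b, cons(e, cons(e, e))))   [R3 at 2.2.2.2]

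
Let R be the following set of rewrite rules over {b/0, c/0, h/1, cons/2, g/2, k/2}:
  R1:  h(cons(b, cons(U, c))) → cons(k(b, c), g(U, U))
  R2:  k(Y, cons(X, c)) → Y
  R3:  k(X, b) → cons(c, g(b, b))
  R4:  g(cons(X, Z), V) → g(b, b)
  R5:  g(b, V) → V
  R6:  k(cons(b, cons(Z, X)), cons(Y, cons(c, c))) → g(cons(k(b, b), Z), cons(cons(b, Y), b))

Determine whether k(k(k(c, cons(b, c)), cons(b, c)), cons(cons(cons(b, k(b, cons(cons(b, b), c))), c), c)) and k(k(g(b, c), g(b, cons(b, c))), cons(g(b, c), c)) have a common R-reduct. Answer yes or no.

yes — NF(t₁) = c, NF(t₂) = c

Reduce t₁ = k(k(k(c, cons(b, c)), cons(b, c)), cons(cons(cons(b, k(b, cons(cons(b, b), c))), c), c)):
1. k(k(k(c, cons(b, c)), cons(b, c)), cons(cons(cons(b, k(b, cons(cons(b, b), c))), c), c))  →  k(k(c, cons(b, c)), cons(b, c))   [R2 at ε]
2. k(k(c, cons(b, c)), cons(b, c))  →  k(c, cons(b, c))   [R2 at ε]
3. k(c, cons(b, c))  →  c   [R2 at ε]

Reduce t₂ = k(k(g(b, c), g(b, cons(b, c))), cons(g(b, c), c)):
1. k(k(g(b, c), g(b, cons(b, c))), cons(g(b, c), c))  →  k(g(b, c), g(b, cons(b, c)))   [R2 at ε]
2. k(g(b, c), g(b, cons(b, c)))  →  k(c, g(b, cons(b, c)))   [R5 at 1]
3. k(c, g(b, cons(b, c)))  →  k(c, cons(b, c))   [R5 at 2]
4. k(c, cons(b, c))  →  c   [R2 at ε]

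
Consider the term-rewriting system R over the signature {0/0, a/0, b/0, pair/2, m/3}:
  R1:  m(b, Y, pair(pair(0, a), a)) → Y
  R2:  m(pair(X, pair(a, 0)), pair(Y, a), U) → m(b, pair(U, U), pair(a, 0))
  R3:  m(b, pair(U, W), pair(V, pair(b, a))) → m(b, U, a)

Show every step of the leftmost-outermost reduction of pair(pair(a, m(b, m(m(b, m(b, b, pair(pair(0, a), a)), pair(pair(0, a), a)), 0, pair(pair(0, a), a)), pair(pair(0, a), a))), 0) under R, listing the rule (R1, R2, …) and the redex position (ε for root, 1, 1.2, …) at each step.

1. pair(pair(a, m(b, m(m(b, m(b, b, pair(pair(0, a), a)), pair(pair(0, a), a)), 0, pair(pair(0, a), a)), pair(pair(0, a), a))), 0)  →  pair(pair(a, m(m(b, m(b, b, pair(pair(0, a), a)), pair(pair(0, a), a)), 0, pair(pair(0, a), a))), 0)   [R1 at 1.2]
2. pair(pair(a, m(m(b, m(b, b, pair(pair(0, a), a)), pair(pair(0, a), a)), 0, pair(pair(0, a), a))), 0)  →  pair(pair(a, m(m(b, b, pair(pair(0, a), a)), 0, pair(pair(0, a), a))), 0)   [R1 at 1.2.1]
3. pair(pair(a, m(m(b, b, pair(pair(0, a), a)), 0, pair(pair(0, a), a))), 0)  →  pair(pair(a, m(b, 0, pair(pair(0, a), a))), 0)   [R1 at 1.2.1]
4. pair(pair(a, m(b, 0, pair(pair(0, a), a))), 0)  →  pair(pair(a, 0), 0)   [R1 at 1.2]

pair(pair(a, 0), 0)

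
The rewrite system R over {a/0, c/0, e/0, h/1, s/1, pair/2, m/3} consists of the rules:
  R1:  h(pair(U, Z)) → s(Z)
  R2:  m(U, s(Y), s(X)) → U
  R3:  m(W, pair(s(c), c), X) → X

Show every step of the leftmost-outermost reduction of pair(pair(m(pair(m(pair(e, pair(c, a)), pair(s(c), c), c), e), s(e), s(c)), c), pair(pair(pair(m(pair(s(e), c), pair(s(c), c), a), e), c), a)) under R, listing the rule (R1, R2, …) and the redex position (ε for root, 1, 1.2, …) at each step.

1. pair(pair(m(pair(m(pair(e, pair(c, a)), pair(s(c), c), c), e), s(e), s(c)), c), pair(pair(pair(m(pair(s(e), c), pair(s(c), c), a), e), c), a))  →  pair(pair(pair(m(pair(e, pair(c, a)), pair(s(c), c), c), e), c), pair(pair(pair(m(pair(s(e), c), pair(s(c), c), a), e), c), a))   [R2 at 1.1]
2. pair(pair(pair(m(pair(e, pair(c, a)), pair(s(c), c), c), e), c), pair(pair(pair(m(pair(s(e), c), pair(s(c), c), a), e), c), a))  →  pair(pair(pair(c, e), c), pair(pair(pair(m(pair(s(e), c), pair(s(c), c), a), e), c), a))   [R3 at 1.1.1]
3. pair(pair(pair(c, e), c), pair(pair(pair(m(pair(s(e), c), pair(s(c), c), a), e), c), a))  →  pair(pair(pair(c, e), c), pair(pair(pair(a, e), c), a))   [R3 at 2.1.1.1]

pair(pair(pair(c, e), c), pair(pair(pair(a, e), c), a))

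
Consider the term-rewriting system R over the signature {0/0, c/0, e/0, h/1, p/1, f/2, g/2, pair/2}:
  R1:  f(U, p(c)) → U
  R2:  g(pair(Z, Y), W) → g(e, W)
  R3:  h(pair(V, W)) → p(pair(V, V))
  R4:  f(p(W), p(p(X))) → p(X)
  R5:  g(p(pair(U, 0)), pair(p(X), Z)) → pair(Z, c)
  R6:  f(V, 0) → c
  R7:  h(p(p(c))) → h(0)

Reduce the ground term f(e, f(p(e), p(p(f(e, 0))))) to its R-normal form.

e

1. f(e, f(p(e), p(p(f(e, 0)))))  →  f(e, p(f(e, 0)))   [R4 at 2]
2. f(e, p(f(e, 0)))  →  f(e, p(c))   [R6 at 2.1]
3. f(e, p(c))  →  e   [R1 at ε]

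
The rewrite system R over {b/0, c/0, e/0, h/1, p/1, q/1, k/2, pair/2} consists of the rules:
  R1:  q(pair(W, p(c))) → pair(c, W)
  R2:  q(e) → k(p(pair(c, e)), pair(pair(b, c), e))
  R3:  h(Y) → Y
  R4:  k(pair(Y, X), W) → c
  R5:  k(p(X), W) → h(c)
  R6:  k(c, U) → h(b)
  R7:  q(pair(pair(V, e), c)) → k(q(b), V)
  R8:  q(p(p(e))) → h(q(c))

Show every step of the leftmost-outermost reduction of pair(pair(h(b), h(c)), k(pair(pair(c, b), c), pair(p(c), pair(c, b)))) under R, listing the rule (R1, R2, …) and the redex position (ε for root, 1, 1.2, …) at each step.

1. pair(pair(h(b), h(c)), k(pair(pair(c, b), c), pair(p(c), pair(c, b))))  →  pair(pair(b, h(c)), k(pair(pair(c, b), c), pair(p(c), pair(c, b))))   [R3 at 1.1]
2. pair(pair(b, h(c)), k(pair(pair(c, b), c), pair(p(c), pair(c, b))))  →  pair(pair(b, c), k(pair(pair(c, b), c), pair(p(c), pair(c, b))))   [R3 at 1.2]
3. pair(pair(b, c), k(pair(pair(c, b), c), pair(p(c), pair(c, b))))  →  pair(pair(b, c), c)   [R4 at 2]

pair(pair(b, c), c)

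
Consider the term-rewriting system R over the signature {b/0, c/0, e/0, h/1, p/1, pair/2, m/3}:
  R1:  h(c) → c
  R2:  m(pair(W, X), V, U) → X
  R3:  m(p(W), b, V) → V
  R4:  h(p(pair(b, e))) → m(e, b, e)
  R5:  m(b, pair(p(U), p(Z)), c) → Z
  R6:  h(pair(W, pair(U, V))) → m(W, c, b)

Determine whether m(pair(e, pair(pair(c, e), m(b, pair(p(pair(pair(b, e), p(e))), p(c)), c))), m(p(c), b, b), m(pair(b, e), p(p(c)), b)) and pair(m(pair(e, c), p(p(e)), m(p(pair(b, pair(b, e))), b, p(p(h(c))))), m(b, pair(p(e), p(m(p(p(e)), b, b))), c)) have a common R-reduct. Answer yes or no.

Reduce t₁ = m(pair(e, pair(pair(c, e), m(b, pair(p(pair(pair(b, e), p(e))), p(c)), c))), m(p(c), b, b), m(pair(b, e), p(p(c)), b)):
1. m(pair(e, pair(pair(c, e), m(b, pair(p(pair(pair(b, e), p(e))), p(c)), c))), m(p(c), b, b), m(pair(b, e), p(p(c)), b))  →  pair(pair(c, e), m(b, pair(p(pair(pair(b, e), p(e))), p(c)), c))   [R2 at ε]
2. pair(pair(c, e), m(b, pair(p(pair(pair(b, e), p(e))), p(c)), c))  →  pair(pair(c, e), c)   [R5 at 2]

Reduce t₂ = pair(m(pair(e, c), p(p(e)), m(p(pair(b, pair(b, e))), b, p(p(h(c))))), m(b, pair(p(e), p(m(p(p(e)), b, b))), c)):
1. pair(m(pair(e, c), p(p(e)), m(p(pair(b, pair(b, e))), b, p(p(h(c))))), m(b, pair(p(e), p(m(p(p(e)), b, b))), c))  →  pair(c, m(b, pair(p(e), p(m(p(p(e)), b, b))), c))   [R2 at 1]
2. pair(c, m(b, pair(p(e), p(m(p(p(e)), b, b))), c))  →  pair(c, m(p(p(e)), b, b))   [R5 at 2]
3. pair(c, m(p(p(e)), b, b))  →  pair(c, b)   [R3 at 2]

no — NF(t₁) = pair(pair(c, e), c), NF(t₂) = pair(c, b)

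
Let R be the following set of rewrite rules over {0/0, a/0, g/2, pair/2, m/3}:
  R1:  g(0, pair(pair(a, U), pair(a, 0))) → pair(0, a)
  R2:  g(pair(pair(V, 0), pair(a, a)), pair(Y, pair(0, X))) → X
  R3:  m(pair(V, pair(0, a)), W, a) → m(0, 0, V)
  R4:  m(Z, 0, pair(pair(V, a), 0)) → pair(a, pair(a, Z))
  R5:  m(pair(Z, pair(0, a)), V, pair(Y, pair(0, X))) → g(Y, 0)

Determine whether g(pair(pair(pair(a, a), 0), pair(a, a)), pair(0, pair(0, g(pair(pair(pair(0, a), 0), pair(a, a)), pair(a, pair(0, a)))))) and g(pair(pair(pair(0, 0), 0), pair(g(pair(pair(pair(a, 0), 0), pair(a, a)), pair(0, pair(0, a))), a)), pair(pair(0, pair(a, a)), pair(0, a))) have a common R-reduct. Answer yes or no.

Reduce t₁ = g(pair(pair(pair(a, a), 0), pair(a, a)), pair(0, pair(0, g(pair(pair(pair(0, a), 0), pair(a, a)), pair(a, pair(0, a)))))):
1. g(pair(pair(pair(a, a), 0), pair(a, a)), pair(0, pair(0, g(pair(pair(pair(0, a), 0), pair(a, a)), pair(a, pair(0, a))))))  →  g(pair(pair(pair(0, a), 0), pair(a, a)), pair(a, pair(0, a)))   [R2 at ε]
2. g(pair(pair(pair(0, a), 0), pair(a, a)), pair(a, pair(0, a)))  →  a   [R2 at ε]

Reduce t₂ = g(pair(pair(pair(0, 0), 0), pair(g(pair(pair(pair(a, 0), 0), pair(a, a)), pair(0, pair(0, a))), a)), pair(pair(0, pair(a, a)), pair(0, a))):
1. g(pair(pair(pair(0, 0), 0), pair(g(pair(pair(pair(a, 0), 0), pair(a, a)), pair(0, pair(0, a))), a)), pair(pair(0, pair(a, a)), pair(0, a)))  →  g(pair(pair(pair(0, 0), 0), pair(a, a)), pair(pair(0, pair(a, a)), pair(0, a)))   [R2 at 1.2.1]
2. g(pair(pair(pair(0, 0), 0), pair(a, a)), pair(pair(0, pair(a, a)), pair(0, a)))  →  a   [R2 at ε]

yes — NF(t₁) = a, NF(t₂) = a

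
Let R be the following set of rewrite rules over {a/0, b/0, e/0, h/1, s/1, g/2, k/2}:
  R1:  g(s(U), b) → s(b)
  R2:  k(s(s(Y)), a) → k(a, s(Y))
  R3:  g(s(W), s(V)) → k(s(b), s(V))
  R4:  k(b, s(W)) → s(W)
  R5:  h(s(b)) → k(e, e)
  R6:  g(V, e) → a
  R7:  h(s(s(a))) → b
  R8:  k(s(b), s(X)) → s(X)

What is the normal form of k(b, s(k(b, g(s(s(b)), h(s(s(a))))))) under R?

s(s(b))

1. k(b, s(k(b, g(s(s(b)), h(s(s(a)))))))  →  s(k(b, g(s(s(b)), h(s(s(a))))))   [R4 at ε]
2. s(k(b, g(s(s(b)), h(s(s(a))))))  →  s(k(b, g(s(s(b)), b)))   [R7 at 1.2.2]
3. s(k(b, g(s(s(b)), b)))  →  s(k(b, s(b)))   [R1 at 1.2]
4. s(k(b, s(b)))  →  s(s(b))   [R4 at 1]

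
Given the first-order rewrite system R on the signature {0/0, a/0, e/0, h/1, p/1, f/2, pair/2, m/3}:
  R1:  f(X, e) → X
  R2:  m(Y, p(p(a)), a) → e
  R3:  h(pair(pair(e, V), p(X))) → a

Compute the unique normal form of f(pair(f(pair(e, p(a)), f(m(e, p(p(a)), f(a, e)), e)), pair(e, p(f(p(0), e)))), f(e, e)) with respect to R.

1. f(pair(f(pair(e, p(a)), f(m(e, p(p(a)), f(a, e)), e)), pair(e, p(f(p(0), e)))), f(e, e))  →  f(pair(f(pair(e, p(a)), m(e, p(p(a)), f(a, e))), pair(e, p(f(p(0), e)))), f(e, e))   [R1 at 1.1.2]
2. f(pair(f(pair(e, p(a)), m(e, p(p(a)), f(a, e))), pair(e, p(f(p(0), e)))), f(e, e))  →  f(pair(f(pair(e, p(a)), m(e, p(p(a)), a)), pair(e, p(f(p(0), e)))), f(e, e))   [R1 at 1.1.2.3]
3. f(pair(f(pair(e, p(a)), m(e, p(p(a)), a)), pair(e, p(f(p(0), e)))), f(e, e))  →  f(pair(f(pair(e, p(a)), e), pair(e, p(f(p(0), e)))), f(e, e))   [R2 at 1.1.2]
4. f(pair(f(pair(e, p(a)), e), pair(e, p(f(p(0), e)))), f(e, e))  →  f(pair(pair(e, p(a)), pair(e, p(f(p(0), e)))), f(e, e))   [R1 at 1.1]
5. f(pair(pair(e, p(a)), pair(e, p(f(p(0), e)))), f(e, e))  →  f(pair(pair(e, p(a)), pair(e, p(p(0)))), f(e, e))   [R1 at 1.2.2.1]
6. f(pair(pair(e, p(a)), pair(e, p(p(0)))), f(e, e))  →  f(pair(pair(e, p(a)), pair(e, p(p(0)))), e)   [R1 at 2]
7. f(pair(pair(e, p(a)), pair(e, p(p(0)))), e)  →  pair(pair(e, p(a)), pair(e, p(p(0))))   [R1 at ε]

pair(pair(e, p(a)), pair(e, p(p(0))))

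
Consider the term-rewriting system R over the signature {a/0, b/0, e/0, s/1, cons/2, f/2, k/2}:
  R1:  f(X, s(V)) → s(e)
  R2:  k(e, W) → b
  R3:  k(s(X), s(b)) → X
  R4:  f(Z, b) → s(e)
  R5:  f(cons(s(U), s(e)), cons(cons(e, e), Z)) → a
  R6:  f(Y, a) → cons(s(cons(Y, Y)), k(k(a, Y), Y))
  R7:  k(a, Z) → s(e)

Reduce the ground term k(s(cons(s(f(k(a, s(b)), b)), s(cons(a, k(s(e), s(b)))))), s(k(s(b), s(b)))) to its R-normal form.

1. k(s(cons(s(f(k(a, s(b)), b)), s(cons(a, k(s(e), s(b)))))), s(k(s(b), s(b))))  →  k(s(cons(s(s(e)), s(cons(a, k(s(e), s(b)))))), s(k(s(b), s(b))))   [R4 at 1.1.1.1]
2. k(s(cons(s(s(e)), s(cons(a, k(s(e), s(b)))))), s(k(s(b), s(b))))  →  k(s(cons(s(s(e)), s(cons(a, e)))), s(k(s(b), s(b))))   [R3 at 1.1.2.1.2]
3. k(s(cons(s(s(e)), s(cons(a, e)))), s(k(s(b), s(b))))  →  k(s(cons(s(s(e)), s(cons(a, e)))), s(b))   [R3 at 2.1]
4. k(s(cons(s(s(e)), s(cons(a, e)))), s(b))  →  cons(s(s(e)), s(cons(a, e)))   [R3 at ε]

cons(s(s(e)), s(cons(a, e)))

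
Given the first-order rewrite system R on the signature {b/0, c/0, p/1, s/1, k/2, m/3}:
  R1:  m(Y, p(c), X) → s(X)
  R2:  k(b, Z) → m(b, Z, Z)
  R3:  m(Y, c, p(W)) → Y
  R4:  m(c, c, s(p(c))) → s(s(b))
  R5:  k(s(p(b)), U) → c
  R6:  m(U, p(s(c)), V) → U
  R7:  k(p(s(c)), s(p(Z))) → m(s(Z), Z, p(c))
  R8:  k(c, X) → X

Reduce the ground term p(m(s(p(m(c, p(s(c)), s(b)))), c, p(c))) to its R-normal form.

1. p(m(s(p(m(c, p(s(c)), s(b)))), c, p(c)))  →  p(s(p(m(c, p(s(c)), s(b)))))   [R3 at 1]
2. p(s(p(m(c, p(s(c)), s(b)))))  →  p(s(p(c)))   [R6 at 1.1.1]

p(s(p(c)))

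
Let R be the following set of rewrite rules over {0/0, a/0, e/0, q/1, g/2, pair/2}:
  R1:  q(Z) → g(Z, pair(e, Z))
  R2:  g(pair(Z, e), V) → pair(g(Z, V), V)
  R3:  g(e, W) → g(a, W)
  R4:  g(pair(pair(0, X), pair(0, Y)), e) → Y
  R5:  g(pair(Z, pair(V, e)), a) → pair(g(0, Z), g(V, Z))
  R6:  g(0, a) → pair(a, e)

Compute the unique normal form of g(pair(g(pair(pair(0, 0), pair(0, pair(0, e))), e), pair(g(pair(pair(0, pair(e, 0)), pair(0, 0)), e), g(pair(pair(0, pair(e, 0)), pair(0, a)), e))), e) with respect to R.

1. g(pair(g(pair(pair(0, 0), pair(0, pair(0, e))), e), pair(g(pair(pair(0, pair(e, 0)), pair(0, 0)), e), g(pair(pair(0, pair(e, 0)), pair(0, a)), e))), e)  →  g(pair(pair(0, e), pair(g(pair(pair(0, pair(e, 0)), pair(0, 0)), e), g(pair(pair(0, pair(e, 0)), pair(0, a)), e))), e)   [R4 at 1.1]
2. g(pair(pair(0, e), pair(g(pair(pair(0, pair(e, 0)), pair(0, 0)), e), g(pair(pair(0, pair(e, 0)), pair(0, a)), e))), e)  →  g(pair(pair(0, e), pair(0, g(pair(pair(0, pair(e, 0)), pair(0, a)), e))), e)   [R4 at 1.2.1]
3. g(pair(pair(0, e), pair(0, g(pair(pair(0, pair(e, 0)), pair(0, a)), e))), e)  →  g(pair(pair(0, pair(e, 0)), pair(0, a)), e)   [R4 at ε]
4. g(pair(pair(0, pair(e, 0)), pair(0, a)), e)  →  a   [R4 at ε]

a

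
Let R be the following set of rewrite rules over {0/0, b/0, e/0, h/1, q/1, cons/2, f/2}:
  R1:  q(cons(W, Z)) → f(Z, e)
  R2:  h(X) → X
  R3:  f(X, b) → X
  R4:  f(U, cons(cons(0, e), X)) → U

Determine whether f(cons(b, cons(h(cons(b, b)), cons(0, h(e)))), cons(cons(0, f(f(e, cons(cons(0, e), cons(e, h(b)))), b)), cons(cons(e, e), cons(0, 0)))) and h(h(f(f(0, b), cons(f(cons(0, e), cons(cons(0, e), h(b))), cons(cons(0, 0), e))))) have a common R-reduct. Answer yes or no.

no — NF(t₁) = cons(b, cons(cons(b, b), cons(0, e))), NF(t₂) = 0

Reduce t₁ = f(cons(b, cons(h(cons(b, b)), cons(0, h(e)))), cons(cons(0, f(f(e, cons(cons(0, e), cons(e, h(b)))), b)), cons(cons(e, e), cons(0, 0)))):
1. f(cons(b, cons(h(cons(b, b)), cons(0, h(e)))), cons(cons(0, f(f(e, cons(cons(0, e), cons(e, h(b)))), b)), cons(cons(e, e), cons(0, 0))))  →  f(cons(b, cons(cons(b, b), cons(0, h(e)))), cons(cons(0, f(f(e, cons(cons(0, e), cons(e, h(b)))), b)), cons(cons(e, e), cons(0, 0))))   [R2 at 1.2.1]
2. f(cons(b, cons(cons(b, b), cons(0, h(e)))), cons(cons(0, f(f(e, cons(cons(0, e), cons(e, h(b)))), b)), cons(cons(e, e), cons(0, 0))))  →  f(cons(b, cons(cons(b, b), cons(0, e))), cons(cons(0, f(f(e, cons(cons(0, e), cons(e, h(b)))), b)), cons(cons(e, e), cons(0, 0))))   [R2 at 1.2.2.2]
3. f(cons(b, cons(cons(b, b), cons(0, e))), cons(cons(0, f(f(e, cons(cons(0, e), cons(e, h(b)))), b)), cons(cons(e, e), cons(0, 0))))  →  f(cons(b, cons(cons(b, b), cons(0, e))), cons(cons(0, f(e, cons(cons(0, e), cons(e, h(b))))), cons(cons(e, e), cons(0, 0))))   [R3 at 2.1.2]
4. f(cons(b, cons(cons(b, b), cons(0, e))), cons(cons(0, f(e, cons(cons(0, e), cons(e, h(b))))), cons(cons(e, e), cons(0, 0))))  →  f(cons(b, cons(cons(b, b), cons(0, e))), cons(cons(0, e), cons(cons(e, e), cons(0, 0))))   [R4 at 2.1.2]
5. f(cons(b, cons(cons(b, b), cons(0, e))), cons(cons(0, e), cons(cons(e, e), cons(0, 0))))  →  cons(b, cons(cons(b, b), cons(0, e)))   [R4 at ε]

Reduce t₂ = h(h(f(f(0, b), cons(f(cons(0, e), cons(cons(0, e), h(b))), cons(cons(0, 0), e))))):
1. h(h(f(f(0, b), cons(f(cons(0, e), cons(cons(0, e), h(b))), cons(cons(0, 0), e)))))  →  h(f(f(0, b), cons(f(cons(0, e), cons(cons(0, e), h(b))), cons(cons(0, 0), e))))   [R2 at ε]
2. h(f(f(0, b), cons(f(cons(0, e), cons(cons(0, e), h(b))), cons(cons(0, 0), e))))  →  f(f(0, b), cons(f(cons(0, e), cons(cons(0, e), h(b))), cons(cons(0, 0), e)))   [R2 at ε]
3. f(f(0, b), cons(f(cons(0, e), cons(cons(0, e), h(b))), cons(cons(0, 0), e)))  →  f(0, cons(f(cons(0, e), cons(cons(0, e), h(b))), cons(cons(0, 0), e)))   [R3 at 1]
4. f(0, cons(f(cons(0, e), cons(cons(0, e), h(b))), cons(cons(0, 0), e)))  →  f(0, cons(cons(0, e), cons(cons(0, 0), e)))   [R4 at 2.1]
5. f(0, cons(cons(0, e), cons(cons(0, 0), e)))  →  0   [R4 at ε]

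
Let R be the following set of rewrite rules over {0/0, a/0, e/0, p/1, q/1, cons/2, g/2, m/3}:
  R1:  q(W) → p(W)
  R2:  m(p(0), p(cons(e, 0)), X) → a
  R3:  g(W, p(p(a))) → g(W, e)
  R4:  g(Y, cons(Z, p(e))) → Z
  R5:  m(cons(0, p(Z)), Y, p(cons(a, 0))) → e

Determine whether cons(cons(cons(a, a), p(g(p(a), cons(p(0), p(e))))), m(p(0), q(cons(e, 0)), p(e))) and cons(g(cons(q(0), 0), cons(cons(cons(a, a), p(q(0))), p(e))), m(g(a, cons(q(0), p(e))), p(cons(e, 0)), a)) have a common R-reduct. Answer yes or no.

Reduce t₁ = cons(cons(cons(a, a), p(g(p(a), cons(p(0), p(e))))), m(p(0), q(cons(e, 0)), p(e))):
1. cons(cons(cons(a, a), p(g(p(a), cons(p(0), p(e))))), m(p(0), q(cons(e, 0)), p(e)))  →  cons(cons(cons(a, a), p(p(0))), m(p(0), q(cons(e, 0)), p(e)))   [R4 at 1.2.1]
2. cons(cons(cons(a, a), p(p(0))), m(p(0), q(cons(e, 0)), p(e)))  →  cons(cons(cons(a, a), p(p(0))), m(p(0), p(cons(e, 0)), p(e)))   [R1 at 2.2]
3. cons(cons(cons(a, a), p(p(0))), m(p(0), p(cons(e, 0)), p(e)))  →  cons(cons(cons(a, a), p(p(0))), a)   [R2 at 2]

Reduce t₂ = cons(g(cons(q(0), 0), cons(cons(cons(a, a), p(q(0))), p(e))), m(g(a, cons(q(0), p(e))), p(cons(e, 0)), a)):
1. cons(g(cons(q(0), 0), cons(cons(cons(a, a), p(q(0))), p(e))), m(g(a, cons(q(0), p(e))), p(cons(e, 0)), a))  →  cons(cons(cons(a, a), p(q(0))), m(g(a, cons(q(0), p(e))), p(cons(e, 0)), a))   [R4 at 1]
2. cons(cons(cons(a, a), p(q(0))), m(g(a, cons(q(0), p(e))), p(cons(e, 0)), a))  →  cons(cons(cons(a, a), p(p(0))), m(g(a, cons(q(0), p(e))), p(cons(e, 0)), a))   [R1 at 1.2.1]
3. cons(cons(cons(a, a), p(p(0))), m(g(a, cons(q(0), p(e))), p(cons(e, 0)), a))  →  cons(cons(cons(a, a), p(p(0))), m(q(0), p(cons(e, 0)), a))   [R4 at 2.1]
4. cons(cons(cons(a, a), p(p(0))), m(q(0), p(cons(e, 0)), a))  →  cons(cons(cons(a, a), p(p(0))), m(p(0), p(cons(e, 0)), a))   [R1 at 2.1]
5. cons(cons(cons(a, a), p(p(0))), m(p(0), p(cons(e, 0)), a))  →  cons(cons(cons(a, a), p(p(0))), a)   [R2 at 2]

yes — NF(t₁) = cons(cons(cons(a, a), p(p(0))), a), NF(t₂) = cons(cons(cons(a, a), p(p(0))), a)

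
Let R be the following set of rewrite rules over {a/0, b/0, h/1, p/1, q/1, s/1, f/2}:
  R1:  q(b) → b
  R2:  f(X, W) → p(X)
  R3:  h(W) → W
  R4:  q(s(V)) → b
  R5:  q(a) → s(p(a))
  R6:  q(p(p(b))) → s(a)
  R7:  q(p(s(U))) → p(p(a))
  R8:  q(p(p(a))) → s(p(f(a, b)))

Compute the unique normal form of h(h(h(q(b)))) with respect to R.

1. h(h(h(q(b))))  →  h(h(q(b)))   [R3 at ε]
2. h(h(q(b)))  →  h(q(b))   [R3 at ε]
3. h(q(b))  →  q(b)   [R3 at ε]
4. q(b)  →  b   [R1 at ε]

b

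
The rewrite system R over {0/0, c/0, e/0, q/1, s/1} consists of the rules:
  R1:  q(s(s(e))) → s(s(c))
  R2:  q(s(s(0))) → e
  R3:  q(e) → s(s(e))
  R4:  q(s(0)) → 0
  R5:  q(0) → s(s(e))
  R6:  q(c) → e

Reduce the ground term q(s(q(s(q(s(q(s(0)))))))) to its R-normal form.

1. q(s(q(s(q(s(q(s(0))))))))  →  q(s(q(s(q(s(0))))))   [R4 at 1.1.1.1.1.1]
2. q(s(q(s(q(s(0))))))  →  q(s(q(s(0))))   [R4 at 1.1.1.1]
3. q(s(q(s(0))))  →  q(s(0))   [R4 at 1.1]
4. q(s(0))  →  0   [R4 at ε]

0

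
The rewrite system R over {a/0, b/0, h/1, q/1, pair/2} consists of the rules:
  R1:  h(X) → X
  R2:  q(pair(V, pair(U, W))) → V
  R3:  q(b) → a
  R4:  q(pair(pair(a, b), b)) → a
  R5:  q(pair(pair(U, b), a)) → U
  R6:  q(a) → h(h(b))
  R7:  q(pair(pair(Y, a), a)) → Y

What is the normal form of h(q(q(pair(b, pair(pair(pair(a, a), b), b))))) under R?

1. h(q(q(pair(b, pair(pair(pair(a, a), b), b)))))  →  q(q(pair(b, pair(pair(pair(a, a), b), b))))   [R1 at ε]
2. q(q(pair(b, pair(pair(pair(a, a), b), b))))  →  q(b)   [R2 at 1]
3. q(b)  →  a   [R3 at ε]

a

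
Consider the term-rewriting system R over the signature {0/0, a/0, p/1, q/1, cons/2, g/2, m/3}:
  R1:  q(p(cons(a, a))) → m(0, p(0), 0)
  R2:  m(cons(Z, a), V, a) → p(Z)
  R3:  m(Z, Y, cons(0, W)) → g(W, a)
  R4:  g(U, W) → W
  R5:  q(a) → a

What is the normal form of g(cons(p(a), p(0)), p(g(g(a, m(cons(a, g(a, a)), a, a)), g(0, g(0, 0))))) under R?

p(0)

1. g(cons(p(a), p(0)), p(g(g(a, m(cons(a, g(a, a)), a, a)), g(0, g(0, 0)))))  →  p(g(g(a, m(cons(a, g(a, a)), a, a)), g(0, g(0, 0))))   [R4 at ε]
2. p(g(g(a, m(cons(a, g(a, a)), a, a)), g(0, g(0, 0))))  →  p(g(0, g(0, 0)))   [R4 at 1]
3. p(g(0, g(0, 0)))  →  p(g(0, 0))   [R4 at 1]
4. p(g(0, 0))  →  p(0)   [R4 at 1]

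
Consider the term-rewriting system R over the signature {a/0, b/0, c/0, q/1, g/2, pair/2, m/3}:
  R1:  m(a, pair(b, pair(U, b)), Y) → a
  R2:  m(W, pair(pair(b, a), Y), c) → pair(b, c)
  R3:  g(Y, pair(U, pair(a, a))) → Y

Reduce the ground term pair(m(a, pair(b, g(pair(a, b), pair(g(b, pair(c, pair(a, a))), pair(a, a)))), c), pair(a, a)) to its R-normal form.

pair(a, pair(a, a))

1. pair(m(a, pair(b, g(pair(a, b), pair(g(b, pair(c, pair(a, a))), pair(a, a)))), c), pair(a, a))  →  pair(m(a, pair(b, pair(a, b)), c), pair(a, a))   [R3 at 1.2.2]
2. pair(m(a, pair(b, pair(a, b)), c), pair(a, a))  →  pair(a, pair(a, a))   [R1 at 1]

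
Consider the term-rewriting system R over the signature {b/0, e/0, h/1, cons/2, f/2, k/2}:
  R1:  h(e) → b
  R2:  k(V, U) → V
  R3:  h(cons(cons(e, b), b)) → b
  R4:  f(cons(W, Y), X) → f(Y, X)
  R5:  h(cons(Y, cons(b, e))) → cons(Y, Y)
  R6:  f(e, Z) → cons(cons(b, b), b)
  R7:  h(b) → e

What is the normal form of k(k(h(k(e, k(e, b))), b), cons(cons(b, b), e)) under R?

b

1. k(k(h(k(e, k(e, b))), b), cons(cons(b, b), e))  →  k(h(k(e, k(e, b))), b)   [R2 at ε]
2. k(h(k(e, k(e, b))), b)  →  h(k(e, k(e, b)))   [R2 at ε]
3. h(k(e, k(e, b)))  →  h(e)   [R2 at 1]
4. h(e)  →  b   [R1 at ε]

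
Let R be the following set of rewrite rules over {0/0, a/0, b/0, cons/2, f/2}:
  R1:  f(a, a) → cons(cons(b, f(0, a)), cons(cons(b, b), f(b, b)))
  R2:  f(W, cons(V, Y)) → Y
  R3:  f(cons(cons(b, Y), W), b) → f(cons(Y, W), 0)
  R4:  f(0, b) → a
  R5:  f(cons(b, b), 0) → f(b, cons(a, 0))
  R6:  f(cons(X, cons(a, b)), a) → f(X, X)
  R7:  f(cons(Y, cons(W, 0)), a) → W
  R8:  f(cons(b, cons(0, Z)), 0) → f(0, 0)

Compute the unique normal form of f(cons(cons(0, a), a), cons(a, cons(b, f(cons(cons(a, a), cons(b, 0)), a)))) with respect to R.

cons(b, b)

1. f(cons(cons(0, a), a), cons(a, cons(b, f(cons(cons(a, a), cons(b, 0)), a))))  →  cons(b, f(cons(cons(a, a), cons(b, 0)), a))   [R2 at ε]
2. cons(b, f(cons(cons(a, a), cons(b, 0)), a))  →  cons(b, b)   [R7 at 2]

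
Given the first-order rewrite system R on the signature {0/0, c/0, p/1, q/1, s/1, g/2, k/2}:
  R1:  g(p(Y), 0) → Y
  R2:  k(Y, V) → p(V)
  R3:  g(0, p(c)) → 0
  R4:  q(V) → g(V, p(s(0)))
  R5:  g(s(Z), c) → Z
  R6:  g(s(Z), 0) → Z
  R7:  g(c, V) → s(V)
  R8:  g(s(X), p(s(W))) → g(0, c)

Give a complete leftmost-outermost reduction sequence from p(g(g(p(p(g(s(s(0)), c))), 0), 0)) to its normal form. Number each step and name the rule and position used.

p(s(0))

1. p(g(g(p(p(g(s(s(0)), c))), 0), 0))  →  p(g(p(g(s(s(0)), c)), 0))   [R1 at 1.1]
2. p(g(p(g(s(s(0)), c)), 0))  →  p(g(s(s(0)), c))   [R1 at 1]
3. p(g(s(s(0)), c))  →  p(s(0))   [R5 at 1]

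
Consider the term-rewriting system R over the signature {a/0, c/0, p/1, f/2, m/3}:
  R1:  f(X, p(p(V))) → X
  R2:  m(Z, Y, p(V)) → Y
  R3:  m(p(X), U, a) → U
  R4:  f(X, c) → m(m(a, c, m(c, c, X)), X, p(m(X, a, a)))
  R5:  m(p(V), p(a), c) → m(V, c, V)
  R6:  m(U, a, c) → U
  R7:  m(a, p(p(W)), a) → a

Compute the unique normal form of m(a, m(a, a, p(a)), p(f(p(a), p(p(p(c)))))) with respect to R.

a

1. m(a, m(a, a, p(a)), p(f(p(a), p(p(p(c))))))  →  m(a, a, p(a))   [R2 at ε]
2. m(a, a, p(a))  →  a   [R2 at ε]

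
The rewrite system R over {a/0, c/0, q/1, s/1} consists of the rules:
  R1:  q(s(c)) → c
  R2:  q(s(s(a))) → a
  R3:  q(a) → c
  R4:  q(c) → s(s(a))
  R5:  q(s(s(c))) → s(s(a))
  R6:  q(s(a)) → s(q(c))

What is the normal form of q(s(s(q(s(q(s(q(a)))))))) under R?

s(s(a))

1. q(s(s(q(s(q(s(q(a))))))))  →  q(s(s(q(s(q(s(c)))))))   [R3 at 1.1.1.1.1.1.1]
2. q(s(s(q(s(q(s(c)))))))  →  q(s(s(q(s(c)))))   [R1 at 1.1.1.1.1]
3. q(s(s(q(s(c)))))  →  q(s(s(c)))   [R1 at 1.1.1]
4. q(s(s(c)))  →  s(s(a))   [R5 at ε]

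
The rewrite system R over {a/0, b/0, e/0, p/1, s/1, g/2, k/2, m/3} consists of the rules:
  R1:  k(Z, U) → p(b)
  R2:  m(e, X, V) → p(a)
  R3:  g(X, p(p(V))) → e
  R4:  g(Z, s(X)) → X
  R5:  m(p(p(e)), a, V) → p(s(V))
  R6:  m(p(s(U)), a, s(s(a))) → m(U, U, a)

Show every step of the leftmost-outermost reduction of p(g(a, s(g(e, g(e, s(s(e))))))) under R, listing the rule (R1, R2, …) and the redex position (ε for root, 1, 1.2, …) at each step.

p(e)

1. p(g(a, s(g(e, g(e, s(s(e)))))))  →  p(g(e, g(e, s(s(e)))))   [R4 at 1]
2. p(g(e, g(e, s(s(e)))))  →  p(g(e, s(e)))   [R4 at 1.2]
3. p(g(e, s(e)))  →  p(e)   [R4 at 1]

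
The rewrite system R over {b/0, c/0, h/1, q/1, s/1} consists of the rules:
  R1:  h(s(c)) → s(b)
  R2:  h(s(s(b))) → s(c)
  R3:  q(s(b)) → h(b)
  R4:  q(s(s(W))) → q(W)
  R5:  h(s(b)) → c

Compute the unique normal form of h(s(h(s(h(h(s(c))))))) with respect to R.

s(c)

1. h(s(h(s(h(h(s(c)))))))  →  h(s(h(s(h(s(b))))))   [R1 at 1.1.1.1.1]
2. h(s(h(s(h(s(b))))))  →  h(s(h(s(c))))   [R5 at 1.1.1.1]
3. h(s(h(s(c))))  →  h(s(s(b)))   [R1 at 1.1]
4. h(s(s(b)))  →  s(c)   [R2 at ε]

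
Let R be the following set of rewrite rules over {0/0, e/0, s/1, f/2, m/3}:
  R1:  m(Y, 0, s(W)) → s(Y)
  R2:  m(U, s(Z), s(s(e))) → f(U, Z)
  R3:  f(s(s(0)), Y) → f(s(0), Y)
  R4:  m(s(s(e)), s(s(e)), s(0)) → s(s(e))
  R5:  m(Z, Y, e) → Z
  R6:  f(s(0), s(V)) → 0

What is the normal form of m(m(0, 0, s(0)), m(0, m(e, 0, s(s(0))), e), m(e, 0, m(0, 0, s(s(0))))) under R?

s(s(0))

1. m(m(0, 0, s(0)), m(0, m(e, 0, s(s(0))), e), m(e, 0, m(0, 0, s(s(0)))))  →  m(s(0), m(0, m(e, 0, s(s(0))), e), m(e, 0, m(0, 0, s(s(0)))))   [R1 at 1]
2. m(s(0), m(0, m(e, 0, s(s(0))), e), m(e, 0, m(0, 0, s(s(0)))))  →  m(s(0), 0, m(e, 0, m(0, 0, s(s(0)))))   [R5 at 2]
3. m(s(0), 0, m(e, 0, m(0, 0, s(s(0)))))  →  m(s(0), 0, m(e, 0, s(0)))   [R1 at 3.3]
4. m(s(0), 0, m(e, 0, s(0)))  →  m(s(0), 0, s(e))   [R1 at 3]
5. m(s(0), 0, s(e))  →  s(s(0))   [R1 at ε]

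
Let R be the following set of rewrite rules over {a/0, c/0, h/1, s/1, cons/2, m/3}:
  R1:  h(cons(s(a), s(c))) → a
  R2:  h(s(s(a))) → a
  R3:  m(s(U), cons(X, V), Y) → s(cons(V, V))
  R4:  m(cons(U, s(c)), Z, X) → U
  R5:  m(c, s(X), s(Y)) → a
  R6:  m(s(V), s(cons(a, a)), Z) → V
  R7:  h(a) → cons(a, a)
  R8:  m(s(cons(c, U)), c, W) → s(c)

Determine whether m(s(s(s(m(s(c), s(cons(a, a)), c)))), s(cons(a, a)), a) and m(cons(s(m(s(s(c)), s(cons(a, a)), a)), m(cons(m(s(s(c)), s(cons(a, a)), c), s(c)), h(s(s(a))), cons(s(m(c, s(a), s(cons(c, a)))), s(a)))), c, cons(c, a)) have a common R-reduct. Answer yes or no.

yes — NF(t₁) = s(s(c)), NF(t₂) = s(s(c))

Reduce t₁ = m(s(s(s(m(s(c), s(cons(a, a)), c)))), s(cons(a, a)), a):
1. m(s(s(s(m(s(c), s(cons(a, a)), c)))), s(cons(a, a)), a)  →  s(s(m(s(c), s(cons(a, a)), c)))   [R6 at ε]
2. s(s(m(s(c), s(cons(a, a)), c)))  →  s(s(c))   [R6 at 1.1]

Reduce t₂ = m(cons(s(m(s(s(c)), s(cons(a, a)), a)), m(cons(m(s(s(c)), s(cons(a, a)), c), s(c)), h(s(s(a))), cons(s(m(c, s(a), s(cons(c, a)))), s(a)))), c, cons(c, a)):
1. m(cons(s(m(s(s(c)), s(cons(a, a)), a)), m(cons(m(s(s(c)), s(cons(a, a)), c), s(c)), h(s(s(a))), cons(s(m(c, s(a), s(cons(c, a)))), s(a)))), c, cons(c, a))  →  m(cons(s(s(c)), m(cons(m(s(s(c)), s(cons(a, a)), c), s(c)), h(s(s(a))), cons(s(m(c, s(a), s(cons(c, a)))), s(a)))), c, cons(c, a))   [R6 at 1.1.1]
2. m(cons(s(s(c)), m(cons(m(s(s(c)), s(cons(a, a)), c), s(c)), h(s(s(a))), cons(s(m(c, s(a), s(cons(c, a)))), s(a)))), c, cons(c, a))  →  m(cons(s(s(c)), m(s(s(c)), s(cons(a, a)), c)), c, cons(c, a))   [R4 at 1.2]
3. m(cons(s(s(c)), m(s(s(c)), s(cons(a, a)), c)), c, cons(c, a))  →  m(cons(s(s(c)), s(c)), c, cons(c, a))   [R6 at 1.2]
4. m(cons(s(s(c)), s(c)), c, cons(c, a))  →  s(s(c))   [R4 at ε]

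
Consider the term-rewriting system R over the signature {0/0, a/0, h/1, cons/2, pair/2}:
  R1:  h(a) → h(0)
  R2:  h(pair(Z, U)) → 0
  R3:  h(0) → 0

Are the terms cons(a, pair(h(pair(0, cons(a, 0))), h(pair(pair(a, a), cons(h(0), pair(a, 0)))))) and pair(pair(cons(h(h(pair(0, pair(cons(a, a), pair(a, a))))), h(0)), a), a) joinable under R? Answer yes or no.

Reduce t₁ = cons(a, pair(h(pair(0, cons(a, 0))), h(pair(pair(a, a), cons(h(0), pair(a, 0)))))):
1. cons(a, pair(h(pair(0, cons(a, 0))), h(pair(pair(a, a), cons(h(0), pair(a, 0))))))  →  cons(a, pair(0, h(pair(pair(a, a), cons(h(0), pair(a, 0))))))   [R2 at 2.1]
2. cons(a, pair(0, h(pair(pair(a, a), cons(h(0), pair(a, 0))))))  →  cons(a, pair(0, 0))   [R2 at 2.2]

Reduce t₂ = pair(pair(cons(h(h(pair(0, pair(cons(a, a), pair(a, a))))), h(0)), a), a):
1. pair(pair(cons(h(h(pair(0, pair(cons(a, a), pair(a, a))))), h(0)), a), a)  →  pair(pair(cons(h(0), h(0)), a), a)   [R2 at 1.1.1.1]
2. pair(pair(cons(h(0), h(0)), a), a)  →  pair(pair(cons(0, h(0)), a), a)   [R3 at 1.1.1]
3. pair(pair(cons(0, h(0)), a), a)  →  pair(pair(cons(0, 0), a), a)   [R3 at 1.1.2]

no — NF(t₁) = cons(a, pair(0, 0)), NF(t₂) = pair(pair(cons(0, 0), a), a)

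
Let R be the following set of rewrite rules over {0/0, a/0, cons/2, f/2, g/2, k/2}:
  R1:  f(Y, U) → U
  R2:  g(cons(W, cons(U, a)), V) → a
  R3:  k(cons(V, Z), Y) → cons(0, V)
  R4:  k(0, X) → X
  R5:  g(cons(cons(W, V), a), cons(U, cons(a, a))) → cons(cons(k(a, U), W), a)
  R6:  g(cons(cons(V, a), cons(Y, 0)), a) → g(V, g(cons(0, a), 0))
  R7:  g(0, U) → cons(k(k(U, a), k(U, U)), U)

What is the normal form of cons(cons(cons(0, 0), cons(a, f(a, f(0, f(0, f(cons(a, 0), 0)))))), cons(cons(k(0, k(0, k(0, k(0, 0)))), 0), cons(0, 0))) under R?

1. cons(cons(cons(0, 0), cons(a, f(a, f(0, f(0, f(cons(a, 0), 0)))))), cons(cons(k(0, k(0, k(0, k(0, 0)))), 0), cons(0, 0)))  →  cons(cons(cons(0, 0), cons(a, f(0, f(0, f(cons(a, 0), 0))))), cons(cons(k(0, k(0, k(0, k(0, 0)))), 0), cons(0, 0)))   [R1 at 1.2.2]
2. cons(cons(cons(0, 0), cons(a, f(0, f(0, f(cons(a, 0), 0))))), cons(cons(k(0, k(0, k(0, k(0, 0)))), 0), cons(0, 0)))  →  cons(cons(cons(0, 0), cons(a, f(0, f(cons(a, 0), 0)))), cons(cons(k(0, k(0, k(0, k(0, 0)))), 0), cons(0, 0)))   [R1 at 1.2.2]
3. cons(cons(cons(0, 0), cons(a, f(0, f(cons(a, 0), 0)))), cons(cons(k(0, k(0, k(0, k(0, 0)))), 0), cons(0, 0)))  →  cons(cons(cons(0, 0), cons(a, f(cons(a, 0), 0))), cons(cons(k(0, k(0, k(0, k(0, 0)))), 0), cons(0, 0)))   [R1 at 1.2.2]
4. cons(cons(cons(0, 0), cons(a, f(cons(a, 0), 0))), cons(cons(k(0, k(0, k(0, k(0, 0)))), 0), cons(0, 0)))  →  cons(cons(cons(0, 0), cons(a, 0)), cons(cons(k(0, k(0, k(0, k(0, 0)))), 0), cons(0, 0)))   [R1 at 1.2.2]
5. cons(cons(cons(0, 0), cons(a, 0)), cons(cons(k(0, k(0, k(0, k(0, 0)))), 0), cons(0, 0)))  →  cons(cons(cons(0, 0), cons(a, 0)), cons(cons(k(0, k(0, k(0, 0))), 0), cons(0, 0)))   [R4 at 2.1.1]
6. cons(cons(cons(0, 0), cons(a, 0)), cons(cons(k(0, k(0, k(0, 0))), 0), cons(0, 0)))  →  cons(cons(cons(0, 0), cons(a, 0)), cons(cons(k(0, k(0, 0)), 0), cons(0, 0)))   [R4 at 2.1.1]
7. cons(cons(cons(0, 0), cons(a, 0)), cons(cons(k(0, k(0, 0)), 0), cons(0, 0)))  →  cons(cons(cons(0, 0), cons(a, 0)), cons(cons(k(0, 0), 0), cons(0, 0)))   [R4 at 2.1.1]
8. cons(cons(cons(0, 0), cons(a, 0)), cons(cons(k(0, 0), 0), cons(0, 0)))  →  cons(cons(cons(0, 0), cons(a, 0)), cons(cons(0, 0), cons(0, 0)))   [R4 at 2.1.1]

cons(cons(cons(0, 0), cons(a, 0)), cons(cons(0, 0), cons(0, 0)))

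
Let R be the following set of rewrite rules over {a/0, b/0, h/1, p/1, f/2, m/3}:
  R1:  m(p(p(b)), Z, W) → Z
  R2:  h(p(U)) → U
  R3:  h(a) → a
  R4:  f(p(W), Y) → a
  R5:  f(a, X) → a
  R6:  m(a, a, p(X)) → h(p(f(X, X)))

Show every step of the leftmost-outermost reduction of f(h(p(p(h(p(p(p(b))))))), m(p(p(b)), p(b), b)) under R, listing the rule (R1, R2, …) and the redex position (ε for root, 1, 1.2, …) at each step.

1. f(h(p(p(h(p(p(p(b))))))), m(p(p(b)), p(b), b))  →  f(p(h(p(p(p(b))))), m(p(p(b)), p(b), b))   [R2 at 1]
2. f(p(h(p(p(p(b))))), m(p(p(b)), p(b), b))  →  a   [R4 at ε]

a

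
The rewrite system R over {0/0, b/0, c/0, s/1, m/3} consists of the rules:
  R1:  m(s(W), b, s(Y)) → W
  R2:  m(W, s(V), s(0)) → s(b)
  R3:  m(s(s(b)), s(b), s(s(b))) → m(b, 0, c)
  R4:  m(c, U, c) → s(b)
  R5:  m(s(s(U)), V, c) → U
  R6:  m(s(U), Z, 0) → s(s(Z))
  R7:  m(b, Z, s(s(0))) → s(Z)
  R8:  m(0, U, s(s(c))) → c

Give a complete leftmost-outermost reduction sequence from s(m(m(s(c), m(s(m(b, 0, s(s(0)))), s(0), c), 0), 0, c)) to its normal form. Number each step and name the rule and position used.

s(0)

1. s(m(m(s(c), m(s(m(b, 0, s(s(0)))), s(0), c), 0), 0, c))  →  s(m(s(s(m(s(m(b, 0, s(s(0)))), s(0), c))), 0, c))   [R6 at 1.1]
2. s(m(s(s(m(s(m(b, 0, s(s(0)))), s(0), c))), 0, c))  →  s(m(s(m(b, 0, s(s(0)))), s(0), c))   [R5 at 1]
3. s(m(s(m(b, 0, s(s(0)))), s(0), c))  →  s(m(s(s(0)), s(0), c))   [R7 at 1.1.1]
4. s(m(s(s(0)), s(0), c))  →  s(0)   [R5 at 1]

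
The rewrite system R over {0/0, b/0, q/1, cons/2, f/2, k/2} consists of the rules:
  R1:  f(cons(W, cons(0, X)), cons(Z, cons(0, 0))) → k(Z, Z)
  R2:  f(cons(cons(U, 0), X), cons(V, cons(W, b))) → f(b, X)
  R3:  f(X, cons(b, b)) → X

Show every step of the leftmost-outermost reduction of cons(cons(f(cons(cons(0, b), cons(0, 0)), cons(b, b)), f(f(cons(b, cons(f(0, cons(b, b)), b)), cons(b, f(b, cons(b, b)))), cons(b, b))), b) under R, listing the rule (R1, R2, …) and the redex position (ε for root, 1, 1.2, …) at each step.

1. cons(cons(f(cons(cons(0, b), cons(0, 0)), cons(b, b)), f(f(cons(b, cons(f(0, cons(b, b)), b)), cons(b, f(b, cons(b, b)))), cons(b, b))), b)  →  cons(cons(cons(cons(0, b), cons(0, 0)), f(f(cons(b, cons(f(0, cons(b, b)), b)), cons(b, f(b, cons(b, b)))), cons(b, b))), b)   [R3 at 1.1]
2. cons(cons(cons(cons(0, b), cons(0, 0)), f(f(cons(b, cons(f(0, cons(b, b)), b)), cons(b, f(b, cons(b, b)))), cons(b, b))), b)  →  cons(cons(cons(cons(0, b), cons(0, 0)), f(cons(b, cons(f(0, cons(b, b)), b)), cons(b, f(b, cons(b, b))))), b)   [R3 at 1.2]
3. cons(cons(cons(cons(0, b), cons(0, 0)), f(cons(b, cons(f(0, cons(b, b)), b)), cons(b, f(b, cons(b, b))))), b)  →  cons(cons(cons(cons(0, b), cons(0, 0)), f(cons(b, cons(0, b)), cons(b, f(b, cons(b, b))))), b)   [R3 at 1.2.1.2.1]
4. cons(cons(cons(cons(0, b), cons(0, 0)), f(cons(b, cons(0, b)), cons(b, f(b, cons(b, b))))), b)  →  cons(cons(cons(cons(0, b), cons(0, 0)), f(cons(b, cons(0, b)), cons(b, b))), b)   [R3 at 1.2.2.2]
5. cons(cons(cons(cons(0, b), cons(0, 0)), f(cons(b, cons(0, b)), cons(b, b))), b)  →  cons(cons(cons(cons(0, b), cons(0, 0)), cons(b, cons(0, b))), b)   [R3 at 1.2]

cons(cons(cons(cons(0, b), cons(0, 0)), cons(b, cons(0, b))), b)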